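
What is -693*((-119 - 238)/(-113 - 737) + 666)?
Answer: -23091453/50 ≈ -4.6183e+5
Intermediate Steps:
-693*((-119 - 238)/(-113 - 737) + 666) = -693*(-357/(-850) + 666) = -693*(-357*(-1/850) + 666) = -693*(21/50 + 666) = -693*33321/50 = -23091453/50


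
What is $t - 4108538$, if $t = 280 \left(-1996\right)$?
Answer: $-4667418$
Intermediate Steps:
$t = -558880$
$t - 4108538 = -558880 - 4108538 = -4667418$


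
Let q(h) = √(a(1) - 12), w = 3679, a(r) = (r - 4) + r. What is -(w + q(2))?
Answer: -3679 - I*√14 ≈ -3679.0 - 3.7417*I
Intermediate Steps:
a(r) = -4 + 2*r (a(r) = (-4 + r) + r = -4 + 2*r)
q(h) = I*√14 (q(h) = √((-4 + 2*1) - 12) = √((-4 + 2) - 12) = √(-2 - 12) = √(-14) = I*√14)
-(w + q(2)) = -(3679 + I*√14) = -3679 - I*√14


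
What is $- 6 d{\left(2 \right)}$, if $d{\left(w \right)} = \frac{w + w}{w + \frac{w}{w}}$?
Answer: $-8$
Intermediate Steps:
$d{\left(w \right)} = \frac{2 w}{1 + w}$ ($d{\left(w \right)} = \frac{2 w}{w + 1} = \frac{2 w}{1 + w}$)
$- 6 d{\left(2 \right)} = - 6 \cdot 2 \cdot 2 \frac{1}{1 + 2} = - 6 \cdot 2 \cdot 2 \cdot \frac{1}{3} = \left(-6\right) \frac{4}{3} = -8$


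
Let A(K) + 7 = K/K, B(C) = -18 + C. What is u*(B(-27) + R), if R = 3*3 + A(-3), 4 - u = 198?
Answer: 8148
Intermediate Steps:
u = -194 (u = 4 - 1*198 = 4 - 198 = -194)
A(K) = -6 (A(K) = -7 + K/K = -7 + 1 = -6)
R = 3 (R = 3*3 - 6 = 9 - 6 = 3)
u*(B(-27) + R) = -194*((-18 - 27) + 3) = -194*(-45 + 3) = -194*(-42) = 8148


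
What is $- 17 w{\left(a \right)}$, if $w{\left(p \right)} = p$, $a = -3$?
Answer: $51$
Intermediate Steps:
$- 17 w{\left(a \right)} = \left(-17\right) \left(-3\right) = 51$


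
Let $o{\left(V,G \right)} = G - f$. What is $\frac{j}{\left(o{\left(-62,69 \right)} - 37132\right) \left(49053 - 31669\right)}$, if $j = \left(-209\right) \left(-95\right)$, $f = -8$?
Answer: $- \frac{3971}{128832824} \approx -3.0823 \cdot 10^{-5}$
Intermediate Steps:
$o{\left(V,G \right)} = 8 + G$ ($o{\left(V,G \right)} = G - -8 = G + 8 = 8 + G$)
$j = 19855$
$\frac{j}{\left(o{\left(-62,69 \right)} - 37132\right) \left(49053 - 31669\right)} = \frac{19855}{\left(\left(8 + 69\right) - 37132\right) \left(49053 - 31669\right)} = \frac{19855}{\left(77 - 37132\right) 17384} = \frac{19855}{\left(-37055\right) 17384} = \frac{19855}{-644164120} = 19855 \left(- \frac{1}{644164120}\right) = - \frac{3971}{128832824}$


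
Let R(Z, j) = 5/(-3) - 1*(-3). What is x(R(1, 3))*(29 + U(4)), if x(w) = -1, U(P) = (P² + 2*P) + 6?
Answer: -59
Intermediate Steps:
R(Z, j) = 4/3 (R(Z, j) = 5*(-⅓) + 3 = -5/3 + 3 = 4/3)
U(P) = 6 + P² + 2*P
x(R(1, 3))*(29 + U(4)) = -(29 + (6 + 4² + 2*4)) = -(29 + (6 + 16 + 8)) = -(29 + 30) = -1*59 = -59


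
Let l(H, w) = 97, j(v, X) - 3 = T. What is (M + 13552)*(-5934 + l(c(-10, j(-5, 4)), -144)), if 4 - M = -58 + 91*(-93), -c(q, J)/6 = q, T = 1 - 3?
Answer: -128863449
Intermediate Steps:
T = -2
j(v, X) = 1 (j(v, X) = 3 - 2 = 1)
c(q, J) = -6*q
M = 8525 (M = 4 - (-58 + 91*(-93)) = 4 - (-58 - 8463) = 4 - 1*(-8521) = 4 + 8521 = 8525)
(M + 13552)*(-5934 + l(c(-10, j(-5, 4)), -144)) = (8525 + 13552)*(-5934 + 97) = 22077*(-5837) = -128863449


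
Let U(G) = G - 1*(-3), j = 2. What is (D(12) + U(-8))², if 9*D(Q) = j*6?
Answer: 121/9 ≈ 13.444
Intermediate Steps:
U(G) = 3 + G (U(G) = G + 3 = 3 + G)
D(Q) = 4/3 (D(Q) = (2*6)/9 = (⅑)*12 = 4/3)
(D(12) + U(-8))² = (4/3 + (3 - 8))² = (4/3 - 5)² = (-11/3)² = 121/9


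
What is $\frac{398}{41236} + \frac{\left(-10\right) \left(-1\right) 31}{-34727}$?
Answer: $\frac{519093}{716001286} \approx 0.00072499$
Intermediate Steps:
$\frac{398}{41236} + \frac{\left(-10\right) \left(-1\right) 31}{-34727} = 398 \cdot \frac{1}{41236} + 10 \cdot 31 \left(- \frac{1}{34727}\right) = \frac{199}{20618} + 310 \left(- \frac{1}{34727}\right) = \frac{199}{20618} - \frac{310}{34727} = \frac{519093}{716001286}$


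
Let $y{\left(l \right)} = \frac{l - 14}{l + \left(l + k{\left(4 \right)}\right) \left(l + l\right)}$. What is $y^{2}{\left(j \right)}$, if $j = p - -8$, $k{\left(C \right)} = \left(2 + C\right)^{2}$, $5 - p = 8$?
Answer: $\frac{81}{172225} \approx 0.00047032$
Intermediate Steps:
$p = -3$ ($p = 5 - 8 = -3$)
$j = 5$ ($j = -3 - -8 = -3 + 8 = 5$)
$y{\left(l \right)} = \frac{-14 + l}{l + 2 l \left(36 + l\right)}$ ($y{\left(l \right)} = \frac{l - 14}{l + \left(l + \left(2 + 4\right)^{2}\right) \left(l + l\right)} = \frac{-14 + l}{l + \left(l + 6^{2}\right) 2 l} = \frac{-14 + l}{l + \left(l + 36\right) 2 l} = \frac{-14 + l}{l + \left(36 + l\right) 2 l} = \frac{-14 + l}{l + 2 l \left(36 + l\right)}$)
$y^{2}{\left(j \right)} = \left(\frac{-14 + 5}{5 \left(73 + 2 \cdot 5\right)}\right)^{2} = \left(\frac{1}{5} \frac{1}{73 + 10} \left(-9\right)\right)^{2} = \left(\frac{1}{5} \cdot \frac{1}{83} \left(-9\right)\right)^{2} = \left(- \frac{9}{415}\right)^{2} = \frac{81}{172225}$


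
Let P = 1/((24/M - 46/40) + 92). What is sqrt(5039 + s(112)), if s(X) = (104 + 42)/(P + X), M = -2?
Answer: sqrt(39318276388638)/88322 ≈ 70.995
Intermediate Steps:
P = 20/1577 (P = 1/((24/(-2) - 46/40) + 92) = 1/((24*(-1/2) - 46*1/40) + 92) = 1/((-12 - 23/20) + 92) = 1/(-263/20 + 92) = 1/(1577/20) = 20/1577 ≈ 0.012682)
s(X) = 146/(20/1577 + X) (s(X) = (104 + 42)/(20/1577 + X) = 146/(20/1577 + X))
sqrt(5039 + s(112)) = sqrt(5039 + 230242/(20 + 1577*112)) = sqrt(5039 + 230242/(20 + 176624)) = sqrt(5039 + 230242/176644) = sqrt(5039 + 230242*(1/176644)) = sqrt(5039 + 115121/88322) = sqrt(445169679/88322) = sqrt(39318276388638)/88322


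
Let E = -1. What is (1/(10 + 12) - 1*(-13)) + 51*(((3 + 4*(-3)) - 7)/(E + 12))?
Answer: -1345/22 ≈ -61.136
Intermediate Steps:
(1/(10 + 12) - 1*(-13)) + 51*(((3 + 4*(-3)) - 7)/(E + 12)) = (1/(10 + 12) - 1*(-13)) + 51*(((3 + 4*(-3)) - 7)/(-1 + 12)) = (1/22 + 13) + 51*(((3 - 12) - 7)/11) = (1/22 + 13) + 51*((-9 - 7)*(1/11)) = 287/22 + 51*(-16*1/11) = 287/22 + 51*(-16/11) = 287/22 - 816/11 = -1345/22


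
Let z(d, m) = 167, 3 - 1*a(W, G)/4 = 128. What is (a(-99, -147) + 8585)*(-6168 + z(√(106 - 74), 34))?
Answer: -48518085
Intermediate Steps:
a(W, G) = -500 (a(W, G) = 12 - 4*128 = 12 - 512 = -500)
(a(-99, -147) + 8585)*(-6168 + z(√(106 - 74), 34)) = (-500 + 8585)*(-6168 + 167) = 8085*(-6001) = -48518085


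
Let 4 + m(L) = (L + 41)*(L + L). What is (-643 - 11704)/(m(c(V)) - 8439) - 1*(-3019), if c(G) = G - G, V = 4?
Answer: 25501764/8443 ≈ 3020.5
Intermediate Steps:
c(G) = 0
m(L) = -4 + 2*L*(41 + L) (m(L) = -4 + (L + 41)*(L + L) = -4 + (41 + L)*(2*L) = -4 + 2*L*(41 + L))
(-643 - 11704)/(m(c(V)) - 8439) - 1*(-3019) = (-643 - 11704)/((-4 + 2*0² + 82*0) - 8439) - 1*(-3019) = -12347/((-4 + 2*0 + 0) - 8439) + 3019 = -12347/((-4 + 0 + 0) - 8439) + 3019 = -12347/(-4 - 8439) + 3019 = -12347/(-8443) + 3019 = -12347*(-1/8443) + 3019 = 12347/8443 + 3019 = 25501764/8443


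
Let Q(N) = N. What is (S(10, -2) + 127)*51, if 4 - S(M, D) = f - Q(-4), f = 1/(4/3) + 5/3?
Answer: 25415/4 ≈ 6353.8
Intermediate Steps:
f = 29/12 (f = 1/(4*(1/3)) + 5*(1/3) = 1/(4/3) + 5/3 = 1*(3/4) + 5/3 = 3/4 + 5/3 = 29/12 ≈ 2.4167)
S(M, D) = -29/12 (S(M, D) = 4 - (29/12 - 1*(-4)) = 4 - (29/12 + 4) = 4 - 1*77/12 = 4 - 77/12 = -29/12)
(S(10, -2) + 127)*51 = (-29/12 + 127)*51 = (1495/12)*51 = 25415/4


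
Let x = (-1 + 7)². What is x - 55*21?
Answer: -1119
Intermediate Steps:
x = 36 (x = 6² = 36)
x - 55*21 = 36 - 55*21 = 36 - 1155 = -1119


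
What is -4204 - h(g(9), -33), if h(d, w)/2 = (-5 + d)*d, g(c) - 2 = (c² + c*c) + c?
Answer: -62332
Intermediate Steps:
g(c) = 2 + c + 2*c² (g(c) = 2 + ((c² + c*c) + c) = 2 + ((c² + c²) + c) = 2 + (2*c² + c) = 2 + (c + 2*c²) = 2 + c + 2*c²)
h(d, w) = 2*d*(-5 + d) (h(d, w) = 2*((-5 + d)*d) = 2*(d*(-5 + d)) = 2*d*(-5 + d))
-4204 - h(g(9), -33) = -4204 - 2*(2 + 9 + 2*9²)*(-5 + (2 + 9 + 2*9²)) = -4204 - 2*(2 + 9 + 2*81)*(-5 + (2 + 9 + 2*81)) = -4204 - 2*(2 + 9 + 162)*(-5 + (2 + 9 + 162)) = -4204 - 2*173*(-5 + 173) = -4204 - 2*173*168 = -4204 - 1*58128 = -4204 - 58128 = -62332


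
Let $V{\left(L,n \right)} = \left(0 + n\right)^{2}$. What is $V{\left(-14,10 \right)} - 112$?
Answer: $-12$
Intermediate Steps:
$V{\left(L,n \right)} = n^{2}$
$V{\left(-14,10 \right)} - 112 = 10^{2} - 112 = 100 - 112 = -12$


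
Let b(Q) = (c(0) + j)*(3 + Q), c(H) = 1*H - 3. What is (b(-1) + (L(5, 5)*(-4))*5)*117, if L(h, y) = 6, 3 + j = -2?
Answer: -15912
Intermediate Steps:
j = -5 (j = -3 - 2 = -5)
c(H) = -3 + H (c(H) = H - 3 = -3 + H)
b(Q) = -24 - 8*Q (b(Q) = ((-3 + 0) - 5)*(3 + Q) = (-3 - 5)*(3 + Q) = -8*(3 + Q) = -24 - 8*Q)
(b(-1) + (L(5, 5)*(-4))*5)*117 = ((-24 - 8*(-1)) + (6*(-4))*5)*117 = ((-24 + 8) - 24*5)*117 = (-16 - 120)*117 = -136*117 = -15912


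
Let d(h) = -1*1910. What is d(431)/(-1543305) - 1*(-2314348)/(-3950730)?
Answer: -118806631528/203239378755 ≈ -0.58457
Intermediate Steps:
d(h) = -1910
d(431)/(-1543305) - 1*(-2314348)/(-3950730) = -1910/(-1543305) - 1*(-2314348)/(-3950730) = -1910*(-1/1543305) + 2314348*(-1/3950730) = 382/308661 - 1157174/1975365 = -118806631528/203239378755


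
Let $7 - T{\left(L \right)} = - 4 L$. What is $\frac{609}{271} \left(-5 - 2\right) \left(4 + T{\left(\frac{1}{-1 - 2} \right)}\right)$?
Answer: $- \frac{41209}{271} \approx -152.06$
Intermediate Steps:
$T{\left(L \right)} = 7 + 4 L$ ($T{\left(L \right)} = 7 - - 4 L = 7 + 4 L$)
$\frac{609}{271} \left(-5 - 2\right) \left(4 + T{\left(\frac{1}{-1 - 2} \right)}\right) = \frac{609}{271} \left(-5 - 2\right) \left(4 + \left(7 + \frac{4}{-1 - 2}\right)\right) = 609 \cdot \frac{1}{271} \left(-5 - 2\right) \left(4 + \left(7 + \frac{4}{-3}\right)\right) = \frac{609 \left(- 7 \left(4 + \left(7 + 4 \left(- \frac{1}{3}\right)\right)\right)\right)}{271} = \frac{609 \left(- 7 \left(4 + \left(7 - \frac{4}{3}\right)\right)\right)}{271} = \frac{609 \left(- 7 \left(4 + \frac{17}{3}\right)\right)}{271} = \frac{609 \left(\left(-7\right) \frac{29}{3}\right)}{271} = \frac{609}{271} \left(- \frac{203}{3}\right) = - \frac{41209}{271}$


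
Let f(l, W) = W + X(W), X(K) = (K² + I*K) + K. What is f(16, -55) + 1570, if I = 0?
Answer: 4485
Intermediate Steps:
X(K) = K + K² (X(K) = (K² + 0*K) + K = (K² + 0) + K = K² + K = K + K²)
f(l, W) = W + W*(1 + W)
f(16, -55) + 1570 = -55*(2 - 55) + 1570 = -55*(-53) + 1570 = 2915 + 1570 = 4485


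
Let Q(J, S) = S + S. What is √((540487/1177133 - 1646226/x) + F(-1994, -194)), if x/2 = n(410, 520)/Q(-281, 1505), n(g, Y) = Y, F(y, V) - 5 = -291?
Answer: I*√4463200584590762139749/30605458 ≈ 2182.9*I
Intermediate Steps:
F(y, V) = -286 (F(y, V) = 5 - 291 = -286)
Q(J, S) = 2*S
x = 104/301 (x = 2*(520/((2*1505))) = 2*(520/3010) = 2*(520*(1/3010)) = 2*(52/301) = 104/301 ≈ 0.34551)
√((540487/1177133 - 1646226/x) + F(-1994, -194)) = √((540487/1177133 - 1646226/104/301) - 286) = √((540487*(1/1177133) - 1646226*301/104) - 286) = √((540487/1177133 - 247757013/52) - 286) = √(-291642927878405/61210916 - 286) = √(-291660434200381/61210916) = I*√4463200584590762139749/30605458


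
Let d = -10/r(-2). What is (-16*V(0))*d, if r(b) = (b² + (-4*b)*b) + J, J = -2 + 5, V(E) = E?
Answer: 0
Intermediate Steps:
J = 3
r(b) = 3 - 3*b² (r(b) = (b² + (-4*b)*b) + 3 = (b² - 4*b²) + 3 = -3*b² + 3 = 3 - 3*b²)
d = 10/9 (d = -10/(3 - 3*(-2)²) = -10/(3 - 3*4) = -10/(3 - 12) = -10/(-9) = -10*(-⅑) = 10/9 ≈ 1.1111)
(-16*V(0))*d = -16*0*(10/9) = 0*(10/9) = 0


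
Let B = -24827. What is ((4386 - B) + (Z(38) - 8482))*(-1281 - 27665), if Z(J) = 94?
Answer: -602800450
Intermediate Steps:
((4386 - B) + (Z(38) - 8482))*(-1281 - 27665) = ((4386 - 1*(-24827)) + (94 - 8482))*(-1281 - 27665) = ((4386 + 24827) - 8388)*(-28946) = (29213 - 8388)*(-28946) = 20825*(-28946) = -602800450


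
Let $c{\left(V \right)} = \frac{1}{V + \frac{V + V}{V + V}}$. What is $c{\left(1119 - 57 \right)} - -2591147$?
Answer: $\frac{2754389262}{1063} \approx 2.5911 \cdot 10^{6}$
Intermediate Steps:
$c{\left(V \right)} = \frac{1}{1 + V}$ ($c{\left(V \right)} = \frac{1}{V + \frac{2 V}{2 V}} = \frac{1}{V + 2 V \frac{1}{2 V}} = \frac{1}{V + 1} = \frac{1}{1 + V}$)
$c{\left(1119 - 57 \right)} - -2591147 = \frac{1}{1 + \left(1119 - 57\right)} - -2591147 = \frac{1}{1 + \left(1119 - 57\right)} + 2591147 = \frac{1}{1 + 1062} + 2591147 = \frac{1}{1063} + 2591147 = \frac{2754389262}{1063}$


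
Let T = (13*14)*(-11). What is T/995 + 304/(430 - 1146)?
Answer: -433978/178105 ≈ -2.4366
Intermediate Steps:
T = -2002 (T = 182*(-11) = -2002)
T/995 + 304/(430 - 1146) = -2002/995 + 304/(430 - 1146) = -2002*1/995 + 304/(-716) = -2002/995 + 304*(-1/716) = -2002/995 - 76/179 = -433978/178105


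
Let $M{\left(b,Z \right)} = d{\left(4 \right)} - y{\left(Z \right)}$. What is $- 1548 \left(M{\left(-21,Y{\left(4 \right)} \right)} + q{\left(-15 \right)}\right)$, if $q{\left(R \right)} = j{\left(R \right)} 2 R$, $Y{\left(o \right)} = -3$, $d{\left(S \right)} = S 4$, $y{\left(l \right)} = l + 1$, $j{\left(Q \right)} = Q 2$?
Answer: $-1421064$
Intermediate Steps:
$j{\left(Q \right)} = 2 Q$
$y{\left(l \right)} = 1 + l$
$d{\left(S \right)} = 4 S$
$M{\left(b,Z \right)} = 15 - Z$ ($M{\left(b,Z \right)} = 4 \cdot 4 - \left(1 + Z\right) = 16 - \left(1 + Z\right) = 15 - Z$)
$q{\left(R \right)} = 4 R^{2}$ ($q{\left(R \right)} = 2 R 2 R = 4 R R = 4 R^{2}$)
$- 1548 \left(M{\left(-21,Y{\left(4 \right)} \right)} + q{\left(-15 \right)}\right) = - 1548 \left(\left(15 - -3\right) + 4 \left(-15\right)^{2}\right) = - 1548 \left(\left(15 + 3\right) + 4 \cdot 225\right) = - 1548 \left(18 + 900\right) = \left(-1548\right) 918 = -1421064$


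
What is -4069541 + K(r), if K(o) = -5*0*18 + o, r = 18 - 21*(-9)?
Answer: -4069334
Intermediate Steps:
r = 207 (r = 18 + 189 = 207)
K(o) = o (K(o) = 0*18 + o = 0 + o = o)
-4069541 + K(r) = -4069541 + 207 = -4069334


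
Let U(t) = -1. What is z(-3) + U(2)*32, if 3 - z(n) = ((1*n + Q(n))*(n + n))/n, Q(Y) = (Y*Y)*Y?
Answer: 31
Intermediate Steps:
Q(Y) = Y³ (Q(Y) = Y²*Y = Y³)
z(n) = 3 - 2*n - 2*n³ (z(n) = 3 - (1*n + n³)*(n + n)/n = 3 - (n + n³)*(2*n)/n = 3 - 2*n*(n + n³)/n = 3 - (2*n + 2*n³) = 3 + (-2*n - 2*n³) = 3 - 2*n - 2*n³)
z(-3) + U(2)*32 = (3 - 2*(-3) - 2*(-3)³) - 1*32 = (3 + 6 - 2*(-27)) - 32 = (3 + 6 + 54) - 32 = 63 - 32 = 31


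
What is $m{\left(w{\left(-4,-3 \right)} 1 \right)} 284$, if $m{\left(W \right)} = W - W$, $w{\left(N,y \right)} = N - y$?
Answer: $0$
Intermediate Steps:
$m{\left(W \right)} = 0$
$m{\left(w{\left(-4,-3 \right)} 1 \right)} 284 = 0 \cdot 284 = 0$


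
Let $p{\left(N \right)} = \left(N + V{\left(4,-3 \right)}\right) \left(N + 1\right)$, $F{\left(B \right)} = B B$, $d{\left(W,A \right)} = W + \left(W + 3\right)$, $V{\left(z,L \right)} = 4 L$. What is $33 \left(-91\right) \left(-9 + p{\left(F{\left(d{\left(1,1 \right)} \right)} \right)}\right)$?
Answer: $-987987$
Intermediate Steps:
$d{\left(W,A \right)} = 3 + 2 W$ ($d{\left(W,A \right)} = W + \left(3 + W\right) = 3 + 2 W$)
$F{\left(B \right)} = B^{2}$
$p{\left(N \right)} = \left(1 + N\right) \left(-12 + N\right)$ ($p{\left(N \right)} = \left(N + 4 \left(-3\right)\right) \left(N + 1\right) = \left(N - 12\right) \left(1 + N\right) = \left(-12 + N\right) \left(1 + N\right) = \left(1 + N\right) \left(-12 + N\right)$)
$33 \left(-91\right) \left(-9 + p{\left(F{\left(d{\left(1,1 \right)} \right)} \right)}\right) = 33 \left(-91\right) \left(-9 - \left(12 - \left(3 + 2 \cdot 1\right)^{4} + 11 \left(3 + 2 \cdot 1\right)^{2}\right)\right) = - 3003 \left(-9 - \left(12 - \left(3 + 2\right)^{4} + 11 \left(3 + 2\right)^{2}\right)\right) = - 3003 \left(-9 - \left(12 - 625 + 275\right)\right) = - 3003 \left(-9 - \left(287 - 625\right)\right) = - 3003 \left(-9 - -338\right) = - 3003 \left(-9 + 338\right) = \left(-3003\right) 329 = -987987$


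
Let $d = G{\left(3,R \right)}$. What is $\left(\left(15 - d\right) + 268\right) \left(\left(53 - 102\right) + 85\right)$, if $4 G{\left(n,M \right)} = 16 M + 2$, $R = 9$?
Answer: $8874$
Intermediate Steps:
$G{\left(n,M \right)} = \frac{1}{2} + 4 M$ ($G{\left(n,M \right)} = \frac{16 M + 2}{4} = \frac{2 + 16 M}{4} = \frac{1}{2} + 4 M$)
$d = \frac{73}{2}$ ($d = \frac{1}{2} + 4 \cdot 9 = \frac{1}{2} + 36 = \frac{73}{2} \approx 36.5$)
$\left(\left(15 - d\right) + 268\right) \left(\left(53 - 102\right) + 85\right) = \left(\left(15 - \frac{73}{2}\right) + 268\right) \left(\left(53 - 102\right) + 85\right) = \left(\left(15 - \frac{73}{2}\right) + 268\right) \left(-49 + 85\right) = \left(- \frac{43}{2} + 268\right) 36 = \frac{493}{2} \cdot 36 = 8874$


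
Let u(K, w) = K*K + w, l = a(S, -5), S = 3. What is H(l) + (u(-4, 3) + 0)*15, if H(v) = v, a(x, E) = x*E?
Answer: 270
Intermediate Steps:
a(x, E) = E*x
l = -15 (l = -5*3 = -15)
u(K, w) = w + K² (u(K, w) = K² + w = w + K²)
H(l) + (u(-4, 3) + 0)*15 = -15 + ((3 + (-4)²) + 0)*15 = -15 + ((3 + 16) + 0)*15 = -15 + (19 + 0)*15 = -15 + 19*15 = -15 + 285 = 270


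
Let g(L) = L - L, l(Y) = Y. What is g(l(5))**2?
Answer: 0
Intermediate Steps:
g(L) = 0
g(l(5))**2 = 0**2 = 0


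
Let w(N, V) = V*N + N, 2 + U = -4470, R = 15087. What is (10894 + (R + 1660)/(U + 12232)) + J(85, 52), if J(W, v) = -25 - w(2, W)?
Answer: 83025467/7760 ≈ 10699.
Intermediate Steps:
U = -4472 (U = -2 - 4470 = -4472)
w(N, V) = N + N*V (w(N, V) = N*V + N = N + N*V)
J(W, v) = -27 - 2*W (J(W, v) = -25 - 2*(1 + W) = -25 - (2 + 2*W) = -25 + (-2 - 2*W) = -27 - 2*W)
(10894 + (R + 1660)/(U + 12232)) + J(85, 52) = (10894 + (15087 + 1660)/(-4472 + 12232)) + (-27 - 2*85) = (10894 + 16747/7760) + (-27 - 170) = (10894 + 16747*(1/7760)) - 197 = (10894 + 16747/7760) - 197 = 84554187/7760 - 197 = 83025467/7760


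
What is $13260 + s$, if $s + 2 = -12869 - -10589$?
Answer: $10978$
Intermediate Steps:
$s = -2282$ ($s = -2 - 2280 = -2282$)
$13260 + s = 13260 - 2282 = 10978$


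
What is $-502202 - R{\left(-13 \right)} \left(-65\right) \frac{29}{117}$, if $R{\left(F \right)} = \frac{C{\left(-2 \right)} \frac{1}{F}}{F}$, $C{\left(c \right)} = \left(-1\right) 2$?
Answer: $- \frac{763849532}{1521} \approx -5.022 \cdot 10^{5}$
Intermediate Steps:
$C{\left(c \right)} = -2$
$R{\left(F \right)} = - \frac{2}{F^{2}}$ ($R{\left(F \right)} = \frac{\left(-2\right) \frac{1}{F}}{F} = - \frac{2}{F^{2}}$)
$-502202 - R{\left(-13 \right)} \left(-65\right) \frac{29}{117} = -502202 - - \frac{2}{169} \left(-65\right) \frac{29}{117} = -502202 - \left(-2\right) \frac{1}{169} \left(-65\right) 29 \cdot \frac{1}{117} = -502202 - \left(- \frac{2}{169}\right) \left(-65\right) \frac{29}{117} = -502202 - \frac{10}{13} \cdot \frac{29}{117} = -502202 - \frac{290}{1521} = - \frac{763849532}{1521}$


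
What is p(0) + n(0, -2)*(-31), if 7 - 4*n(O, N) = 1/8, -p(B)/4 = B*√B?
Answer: -1705/32 ≈ -53.281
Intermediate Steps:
p(B) = -4*B^(3/2) (p(B) = -4*B*√B = -4*B^(3/2))
n(O, N) = 55/32 (n(O, N) = 7/4 - ¼/8 = 7/4 - ¼*⅛ = 7/4 - 1/32 = 55/32)
p(0) + n(0, -2)*(-31) = -4*0^(3/2) + (55/32)*(-31) = -4*0 - 1705/32 = 0 - 1705/32 = -1705/32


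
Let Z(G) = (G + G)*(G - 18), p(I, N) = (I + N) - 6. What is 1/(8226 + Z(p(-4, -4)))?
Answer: 1/9122 ≈ 0.00010963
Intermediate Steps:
p(I, N) = -6 + I + N
Z(G) = 2*G*(-18 + G) (Z(G) = (2*G)*(-18 + G) = 2*G*(-18 + G))
1/(8226 + Z(p(-4, -4))) = 1/(8226 + 2*(-6 - 4 - 4)*(-18 + (-6 - 4 - 4))) = 1/(8226 + 2*(-14)*(-18 - 14)) = 1/(8226 + 2*(-14)*(-32)) = 1/(8226 + 896) = 1/9122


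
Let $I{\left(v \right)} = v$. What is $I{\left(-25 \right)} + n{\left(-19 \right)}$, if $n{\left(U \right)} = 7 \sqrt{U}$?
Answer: $-25 + 7 i \sqrt{19} \approx -25.0 + 30.512 i$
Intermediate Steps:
$I{\left(-25 \right)} + n{\left(-19 \right)} = -25 + 7 \sqrt{-19} = -25 + 7 i \sqrt{19}$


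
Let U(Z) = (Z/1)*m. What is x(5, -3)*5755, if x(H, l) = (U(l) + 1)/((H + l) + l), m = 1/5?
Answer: -2302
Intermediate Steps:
m = ⅕ ≈ 0.20000
U(Z) = Z/5 (U(Z) = (Z/1)*(⅕) = (Z*1)*(⅕) = Z*(⅕) = Z/5)
x(H, l) = (1 + l/5)/(H + 2*l) (x(H, l) = (l/5 + 1)/((H + l) + l) = (1 + l/5)/(H + 2*l))
x(5, -3)*5755 = ((5 - 3)/(5*(5 + 2*(-3))))*5755 = ((⅕)*2/(5 - 6))*5755 = ((⅕)*2/(-1))*5755 = ((⅕)*(-1)*2)*5755 = -⅖*5755 = -2302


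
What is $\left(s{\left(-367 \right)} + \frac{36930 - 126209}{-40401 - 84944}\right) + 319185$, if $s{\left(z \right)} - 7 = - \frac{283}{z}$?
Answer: $\frac{14683415733108}{46001615} \approx 3.1919 \cdot 10^{5}$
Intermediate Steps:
$s{\left(z \right)} = 7 - \frac{283}{z}$
$\left(s{\left(-367 \right)} + \frac{36930 - 126209}{-40401 - 84944}\right) + 319185 = \left(\left(7 - \frac{283}{-367}\right) + \frac{36930 - 126209}{-40401 - 84944}\right) + 319185 = \left(\left(7 - - \frac{283}{367}\right) - \frac{89279}{-125345}\right) + 319185 = \left(\left(7 + \frac{283}{367}\right) - - \frac{89279}{125345}\right) + 319185 = \left(\frac{2852}{367} + \frac{89279}{125345}\right) + 319185 = \frac{390249333}{46001615} + 319185 = \frac{14683415733108}{46001615}$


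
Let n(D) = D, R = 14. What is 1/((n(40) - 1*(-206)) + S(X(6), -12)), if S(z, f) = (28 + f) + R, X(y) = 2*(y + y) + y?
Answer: 1/276 ≈ 0.0036232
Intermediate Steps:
X(y) = 5*y (X(y) = 2*(2*y) + y = 4*y + y = 5*y)
S(z, f) = 42 + f (S(z, f) = (28 + f) + 14 = 42 + f)
1/((n(40) - 1*(-206)) + S(X(6), -12)) = 1/((40 - 1*(-206)) + (42 - 12)) = 1/((40 + 206) + 30) = 1/(246 + 30) = 1/276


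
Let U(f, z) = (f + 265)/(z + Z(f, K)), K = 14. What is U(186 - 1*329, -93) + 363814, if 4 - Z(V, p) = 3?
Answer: 16735383/46 ≈ 3.6381e+5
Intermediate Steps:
Z(V, p) = 1 (Z(V, p) = 4 - 1*3 = 4 - 3 = 1)
U(f, z) = (265 + f)/(1 + z) (U(f, z) = (f + 265)/(z + 1) = (265 + f)/(1 + z))
U(186 - 1*329, -93) + 363814 = (265 + (186 - 1*329))/(1 - 93) + 363814 = (265 + (186 - 329))/(-92) + 363814 = -(265 - 143)/92 + 363814 = -1/92*122 + 363814 = -61/46 + 363814 = 16735383/46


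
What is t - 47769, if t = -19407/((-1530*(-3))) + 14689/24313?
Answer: -1777088583037/37198890 ≈ -47773.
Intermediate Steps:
t = -134806627/37198890 (t = -19407/4590 + 14689*(1/24313) = -19407*1/4590 + 14689/24313 = -6469/1530 + 14689/24313 = -134806627/37198890 ≈ -3.6239)
t - 47769 = -134806627/37198890 - 47769 = -1777088583037/37198890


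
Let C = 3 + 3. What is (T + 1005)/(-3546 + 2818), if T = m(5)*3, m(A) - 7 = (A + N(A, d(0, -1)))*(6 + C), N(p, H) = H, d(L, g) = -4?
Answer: -531/364 ≈ -1.4588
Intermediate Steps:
C = 6
m(A) = -41 + 12*A (m(A) = 7 + (A - 4)*(6 + 6) = 7 + (-4 + A)*12 = 7 + (-48 + 12*A) = -41 + 12*A)
T = 57 (T = (-41 + 12*5)*3 = (-41 + 60)*3 = 19*3 = 57)
(T + 1005)/(-3546 + 2818) = (57 + 1005)/(-3546 + 2818) = 1062/(-728) = 1062*(-1/728) = -531/364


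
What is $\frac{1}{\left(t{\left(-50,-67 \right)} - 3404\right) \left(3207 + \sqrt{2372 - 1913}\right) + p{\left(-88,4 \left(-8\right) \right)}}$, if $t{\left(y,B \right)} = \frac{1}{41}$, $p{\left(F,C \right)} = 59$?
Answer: $- \frac{18350621002}{200315444660144113} + \frac{17166249 \sqrt{51}}{200315444660144113} \approx -9.0997 \cdot 10^{-8}$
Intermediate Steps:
$t{\left(y,B \right)} = \frac{1}{41}$
$\frac{1}{\left(t{\left(-50,-67 \right)} - 3404\right) \left(3207 + \sqrt{2372 - 1913}\right) + p{\left(-88,4 \left(-8\right) \right)}} = \frac{1}{\left(\frac{1}{41} - 3404\right) \left(3207 + \sqrt{2372 - 1913}\right) + 59} = \frac{1}{- \frac{139563 \left(3207 + \sqrt{459}\right)}{41} + 59} = \frac{1}{- \frac{139563 \left(3207 + 3 \sqrt{51}\right)}{41} + 59} = \frac{1}{\left(- \frac{447578541}{41} - \frac{418689 \sqrt{51}}{41}\right) + 59} = \frac{1}{- \frac{447576122}{41} - \frac{418689 \sqrt{51}}{41}}$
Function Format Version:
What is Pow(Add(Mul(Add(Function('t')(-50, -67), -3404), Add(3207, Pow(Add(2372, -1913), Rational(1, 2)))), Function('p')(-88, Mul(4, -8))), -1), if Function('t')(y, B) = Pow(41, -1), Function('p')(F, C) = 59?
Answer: Add(Rational(-18350621002, 200315444660144113), Mul(Rational(17166249, 200315444660144113), Pow(51, Rational(1, 2)))) ≈ -9.0997e-8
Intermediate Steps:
Function('t')(y, B) = Rational(1, 41)
Pow(Add(Mul(Add(Function('t')(-50, -67), -3404), Add(3207, Pow(Add(2372, -1913), Rational(1, 2)))), Function('p')(-88, Mul(4, -8))), -1) = Pow(Add(Mul(Add(Rational(1, 41), -3404), Add(3207, Pow(Add(2372, -1913), Rational(1, 2)))), 59), -1) = Pow(Add(Mul(Rational(-139563, 41), Add(3207, Pow(459, Rational(1, 2)))), 59), -1) = Pow(Add(Mul(Rational(-139563, 41), Add(3207, Mul(3, Pow(51, Rational(1, 2))))), 59), -1) = Pow(Add(Add(Rational(-447578541, 41), Mul(Rational(-418689, 41), Pow(51, Rational(1, 2)))), 59), -1) = Pow(Add(Rational(-447576122, 41), Mul(Rational(-418689, 41), Pow(51, Rational(1, 2)))), -1)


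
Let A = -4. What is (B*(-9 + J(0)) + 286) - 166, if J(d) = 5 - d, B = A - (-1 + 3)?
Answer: 144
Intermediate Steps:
B = -6 (B = -4 - (-1 + 3) = -4 - 1*2 = -4 - 2 = -6)
(B*(-9 + J(0)) + 286) - 166 = (-6*(-9 + (5 - 1*0)) + 286) - 166 = (-6*(-9 + (5 + 0)) + 286) - 166 = (-6*(-9 + 5) + 286) - 166 = (-6*(-4) + 286) - 166 = (24 + 286) - 166 = 310 - 166 = 144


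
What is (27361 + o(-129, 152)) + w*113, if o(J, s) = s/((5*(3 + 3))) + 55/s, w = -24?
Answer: 56212097/2280 ≈ 24654.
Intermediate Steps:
o(J, s) = 55/s + s/30 (o(J, s) = s/((5*6)) + 55/s = s/30 + 55/s = 55/s + s/30)
(27361 + o(-129, 152)) + w*113 = (27361 + (55/152 + (1/30)*152)) - 24*113 = (27361 + (55*(1/152) + 76/15)) - 2712 = (27361 + (55/152 + 76/15)) - 2712 = (27361 + 12377/2280) - 2712 = 62395457/2280 - 2712 = 56212097/2280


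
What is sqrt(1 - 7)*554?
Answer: 554*I*sqrt(6) ≈ 1357.0*I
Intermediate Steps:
sqrt(1 - 7)*554 = sqrt(-6)*554 = (I*sqrt(6))*554 = 554*I*sqrt(6)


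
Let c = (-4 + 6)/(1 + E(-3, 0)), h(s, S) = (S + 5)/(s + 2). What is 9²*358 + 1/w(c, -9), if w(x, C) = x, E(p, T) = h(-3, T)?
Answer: 28996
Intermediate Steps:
h(s, S) = (5 + S)/(2 + s)
E(p, T) = -5 - T (E(p, T) = (5 + T)/(2 - 3) = (5 + T)/(-1) = -(5 + T) = -5 - T)
c = -½ (c = (-4 + 6)/(1 + (-5 - 1*0)) = 2/(1 + (-5 + 0)) = 2/(1 - 5) = 2/(-4) = 2*(-¼) = -½ ≈ -0.50000)
9²*358 + 1/w(c, -9) = 9²*358 + 1/(-½) = 81*358 - 2 = 28998 - 2 = 28996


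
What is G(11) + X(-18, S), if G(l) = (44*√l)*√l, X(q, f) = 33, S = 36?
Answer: 517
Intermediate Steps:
G(l) = 44*l
G(11) + X(-18, S) = 44*11 + 33 = 484 + 33 = 517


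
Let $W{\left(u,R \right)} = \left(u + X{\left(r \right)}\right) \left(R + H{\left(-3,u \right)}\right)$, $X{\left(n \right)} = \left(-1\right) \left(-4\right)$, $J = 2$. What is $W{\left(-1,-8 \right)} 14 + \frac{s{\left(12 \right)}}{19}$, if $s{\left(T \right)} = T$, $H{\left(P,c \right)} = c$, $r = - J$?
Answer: $- \frac{7170}{19} \approx -377.37$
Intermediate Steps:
$r = -2$ ($r = \left(-1\right) 2 = -2$)
$X{\left(n \right)} = 4$
$W{\left(u,R \right)} = \left(4 + u\right) \left(R + u\right)$ ($W{\left(u,R \right)} = \left(u + 4\right) \left(R + u\right) = \left(4 + u\right) \left(R + u\right)$)
$W{\left(-1,-8 \right)} 14 + \frac{s{\left(12 \right)}}{19} = \left(\left(-1\right)^{2} + 4 \left(-8\right) + 4 \left(-1\right) - -8\right) 14 + \frac{12}{19} = \left(1 - 32 - 4 + 8\right) 14 + 12 \cdot \frac{1}{19} = \left(-27\right) 14 + \frac{12}{19} = -378 + \frac{12}{19} = - \frac{7170}{19}$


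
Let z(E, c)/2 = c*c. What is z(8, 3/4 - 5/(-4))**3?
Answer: 512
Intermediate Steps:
z(E, c) = 2*c**2 (z(E, c) = 2*(c*c) = 2*c**2)
z(8, 3/4 - 5/(-4))**3 = (2*(3/4 - 5/(-4))**2)**3 = (2*(3*(1/4) - 5*(-1/4))**2)**3 = (2*(3/4 + 5/4)**2)**3 = (2*2**2)**3 = (2*4)**3 = 8**3 = 512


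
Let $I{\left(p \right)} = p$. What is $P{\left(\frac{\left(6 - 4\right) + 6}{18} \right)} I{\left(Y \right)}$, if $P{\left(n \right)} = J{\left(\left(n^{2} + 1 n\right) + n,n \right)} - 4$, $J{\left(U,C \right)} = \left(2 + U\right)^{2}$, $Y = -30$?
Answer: $- \frac{362560}{2187} \approx -165.78$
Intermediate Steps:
$P{\left(n \right)} = -4 + \left(2 + n^{2} + 2 n\right)^{2}$ ($P{\left(n \right)} = \left(2 + \left(\left(n^{2} + 1 n\right) + n\right)\right)^{2} - 4 = \left(2 + \left(\left(n^{2} + n\right) + n\right)\right)^{2} - 4 = \left(2 + \left(\left(n + n^{2}\right) + n\right)\right)^{2} - 4 = \left(2 + \left(n^{2} + 2 n\right)\right)^{2} - 4 = \left(2 + n^{2} + 2 n\right)^{2} - 4 = -4 + \left(2 + n^{2} + 2 n\right)^{2}$)
$P{\left(\frac{\left(6 - 4\right) + 6}{18} \right)} I{\left(Y \right)} = \left(-4 + \left(2 + \frac{\left(6 - 4\right) + 6}{18} \left(2 + \frac{\left(6 - 4\right) + 6}{18}\right)\right)^{2}\right) \left(-30\right) = \left(-4 + \left(2 + \left(2 + 6\right) \frac{1}{18} \left(2 + \left(2 + 6\right) \frac{1}{18}\right)\right)^{2}\right) \left(-30\right) = \left(-4 + \left(2 + 8 \cdot \frac{1}{18} \left(2 + 8 \cdot \frac{1}{18}\right)\right)^{2}\right) \left(-30\right) = \left(-4 + \left(2 + \frac{4 \left(2 + \frac{4}{9}\right)}{9}\right)^{2}\right) \left(-30\right) = \left(-4 + \left(2 + \frac{4}{9} \cdot \frac{22}{9}\right)^{2}\right) \left(-30\right) = \left(-4 + \left(2 + \frac{88}{81}\right)^{2}\right) \left(-30\right) = \left(-4 + \left(\frac{250}{81}\right)^{2}\right) \left(-30\right) = \left(-4 + \frac{62500}{6561}\right) \left(-30\right) = \frac{36256}{6561} \left(-30\right) = - \frac{362560}{2187}$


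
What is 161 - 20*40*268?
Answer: -214239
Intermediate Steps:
161 - 20*40*268 = 161 - 800*268 = 161 - 214400 = -214239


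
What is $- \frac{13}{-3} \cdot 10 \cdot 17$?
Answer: $\frac{2210}{3} \approx 736.67$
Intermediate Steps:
$- \frac{13}{-3} \cdot 10 \cdot 17 = \left(-13\right) \left(- \frac{1}{3}\right) 10 \cdot 17 = \frac{13}{3} \cdot 10 \cdot 17 = \frac{130}{3} \cdot 17 = \frac{2210}{3}$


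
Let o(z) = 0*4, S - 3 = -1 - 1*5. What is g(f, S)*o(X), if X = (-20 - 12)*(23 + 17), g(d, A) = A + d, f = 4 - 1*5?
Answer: 0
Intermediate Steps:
f = -1 (f = 4 - 5 = -1)
S = -3 (S = 3 + (-1 - 1*5) = 3 + (-1 - 5) = 3 - 6 = -3)
X = -1280 (X = -32*40 = -1280)
o(z) = 0
g(f, S)*o(X) = (-3 - 1)*0 = -4*0 = 0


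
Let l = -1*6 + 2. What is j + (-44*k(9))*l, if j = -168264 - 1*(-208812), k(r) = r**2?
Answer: 54804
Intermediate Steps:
l = -4 (l = -6 + 2 = -4)
j = 40548 (j = -168264 + 208812 = 40548)
j + (-44*k(9))*l = 40548 - 44*9**2*(-4) = 40548 - 44*81*(-4) = 40548 - 3564*(-4) = 40548 + 14256 = 54804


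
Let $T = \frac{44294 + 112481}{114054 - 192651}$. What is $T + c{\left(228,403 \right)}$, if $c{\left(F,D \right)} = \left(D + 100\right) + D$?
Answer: $\frac{71052107}{78597} \approx 904.0$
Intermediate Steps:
$c{\left(F,D \right)} = 100 + 2 D$ ($c{\left(F,D \right)} = \left(100 + D\right) + D = 100 + 2 D$)
$T = - \frac{156775}{78597}$ ($T = \frac{156775}{-78597} = 156775 \left(- \frac{1}{78597}\right) = - \frac{156775}{78597} \approx -1.9947$)
$T + c{\left(228,403 \right)} = - \frac{156775}{78597} + \left(100 + 2 \cdot 403\right) = - \frac{156775}{78597} + \left(100 + 806\right) = - \frac{156775}{78597} + 906 = \frac{71052107}{78597}$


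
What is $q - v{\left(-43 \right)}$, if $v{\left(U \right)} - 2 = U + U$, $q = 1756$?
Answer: $1840$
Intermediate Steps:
$v{\left(U \right)} = 2 + 2 U$ ($v{\left(U \right)} = 2 + \left(U + U\right) = 2 + 2 U$)
$q - v{\left(-43 \right)} = 1756 - \left(2 + 2 \left(-43\right)\right) = 1756 - \left(2 - 86\right) = 1756 - -84 = 1756 + 84 = 1840$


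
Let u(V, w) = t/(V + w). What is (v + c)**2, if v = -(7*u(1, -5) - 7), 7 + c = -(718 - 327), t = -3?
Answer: 2512225/16 ≈ 1.5701e+5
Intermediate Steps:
c = -398 (c = -7 - (718 - 327) = -7 - 1*391 = -7 - 391 = -398)
u(V, w) = -3/(V + w)
v = 7/4 (v = -(7*(-3/(1 - 5)) - 7) = -(7*(-3/(-4)) - 7) = -(7*(-3*(-1/4)) - 7) = -(7*(3/4) - 7) = -(21/4 - 7) = -1*(-7/4) = 7/4 ≈ 1.7500)
(v + c)**2 = (7/4 - 398)**2 = (-1585/4)**2 = 2512225/16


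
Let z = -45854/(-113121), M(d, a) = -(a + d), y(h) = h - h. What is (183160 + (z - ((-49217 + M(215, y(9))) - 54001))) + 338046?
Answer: 70659834173/113121 ≈ 6.2464e+5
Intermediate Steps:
y(h) = 0
M(d, a) = -a - d
z = 45854/113121 (z = -45854*(-1/113121) = 45854/113121 ≈ 0.40535)
(183160 + (z - ((-49217 + M(215, y(9))) - 54001))) + 338046 = (183160 + (45854/113121 - ((-49217 + (-1*0 - 1*215)) - 54001))) + 338046 = (183160 + (45854/113121 - ((-49217 + (0 - 215)) - 54001))) + 338046 = (183160 + (45854/113121 - ((-49217 - 215) - 54001))) + 338046 = (183160 + (45854/113121 - (-49432 - 54001))) + 338046 = (183160 + (45854/113121 - 1*(-103433))) + 338046 = (183160 + (45854/113121 + 103433)) + 338046 = (183160 + 11700490247/113121) + 338046 = 32419732607/113121 + 338046 = 70659834173/113121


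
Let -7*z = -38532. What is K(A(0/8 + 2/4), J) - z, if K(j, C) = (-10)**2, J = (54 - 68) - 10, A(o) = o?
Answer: -37832/7 ≈ -5404.6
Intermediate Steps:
J = -24 (J = -14 - 10 = -24)
K(j, C) = 100
z = 38532/7 (z = -1/7*(-38532) = 38532/7 ≈ 5504.6)
K(A(0/8 + 2/4), J) - z = 100 - 1*38532/7 = 100 - 38532/7 = -37832/7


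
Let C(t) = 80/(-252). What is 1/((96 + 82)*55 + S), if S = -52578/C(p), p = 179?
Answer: 10/1754107 ≈ 5.7009e-6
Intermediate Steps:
C(t) = -20/63 (C(t) = 80*(-1/252) = -20/63)
S = 1656207/10 (S = -52578/(-20/63) = -52578*(-63/20) = 1656207/10 ≈ 1.6562e+5)
1/((96 + 82)*55 + S) = 1/((96 + 82)*55 + 1656207/10) = 1/(178*55 + 1656207/10) = 1/(9790 + 1656207/10) = 1/(1754107/10) = 10/1754107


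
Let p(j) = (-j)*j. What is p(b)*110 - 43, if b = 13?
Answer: -18633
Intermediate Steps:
p(j) = -j²
p(b)*110 - 43 = -1*13²*110 - 43 = -1*169*110 - 43 = -169*110 - 43 = -18590 - 43 = -18633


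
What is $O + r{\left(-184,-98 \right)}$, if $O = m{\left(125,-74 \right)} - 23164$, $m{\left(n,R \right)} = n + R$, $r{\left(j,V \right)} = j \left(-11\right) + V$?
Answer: $-21187$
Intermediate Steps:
$r{\left(j,V \right)} = V - 11 j$ ($r{\left(j,V \right)} = - 11 j + V = V - 11 j$)
$m{\left(n,R \right)} = R + n$
$O = -23113$ ($O = \left(-74 + 125\right) - 23164 = 51 - 23164 = -23113$)
$O + r{\left(-184,-98 \right)} = -23113 - -1926 = -23113 + \left(-98 + 2024\right) = -23113 + 1926 = -21187$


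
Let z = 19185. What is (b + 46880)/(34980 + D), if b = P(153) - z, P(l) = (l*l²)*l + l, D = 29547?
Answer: 548009129/64527 ≈ 8492.7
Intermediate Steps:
P(l) = l + l⁴ (P(l) = l³*l + l = l⁴ + l = l + l⁴)
b = 547962249 (b = (153 + 153⁴) - 1*19185 = (153 + 547981281) - 19185 = 547981434 - 19185 = 547962249)
(b + 46880)/(34980 + D) = (547962249 + 46880)/(34980 + 29547) = 548009129/64527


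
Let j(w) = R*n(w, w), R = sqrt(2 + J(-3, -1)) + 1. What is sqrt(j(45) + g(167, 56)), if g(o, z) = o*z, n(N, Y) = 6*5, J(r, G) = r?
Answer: sqrt(9382 + 30*I) ≈ 96.861 + 0.1549*I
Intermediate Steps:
n(N, Y) = 30
R = 1 + I (R = sqrt(2 - 3) + 1 = sqrt(-1) + 1 = I + 1 = 1 + I ≈ 1.0 + 1.0*I)
j(w) = 30 + 30*I (j(w) = (1 + I)*30 = 30 + 30*I)
sqrt(j(45) + g(167, 56)) = sqrt((30 + 30*I) + 167*56) = sqrt((30 + 30*I) + 9352) = sqrt(9382 + 30*I)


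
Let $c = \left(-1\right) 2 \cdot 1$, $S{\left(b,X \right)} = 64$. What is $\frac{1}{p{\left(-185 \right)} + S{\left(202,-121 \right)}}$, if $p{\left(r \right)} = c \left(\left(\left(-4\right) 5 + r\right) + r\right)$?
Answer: $\frac{1}{844} \approx 0.0011848$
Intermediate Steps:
$c = -2$ ($c = \left(-2\right) 1 = -2$)
$p{\left(r \right)} = 40 - 4 r$ ($p{\left(r \right)} = - 2 \left(\left(\left(-4\right) 5 + r\right) + r\right) = - 2 \left(\left(-20 + r\right) + r\right) = - 2 \left(-20 + 2 r\right) = 40 - 4 r$)
$\frac{1}{p{\left(-185 \right)} + S{\left(202,-121 \right)}} = \frac{1}{\left(40 - -740\right) + 64} = \frac{1}{\left(40 + 740\right) + 64} = \frac{1}{780 + 64} = \frac{1}{844}$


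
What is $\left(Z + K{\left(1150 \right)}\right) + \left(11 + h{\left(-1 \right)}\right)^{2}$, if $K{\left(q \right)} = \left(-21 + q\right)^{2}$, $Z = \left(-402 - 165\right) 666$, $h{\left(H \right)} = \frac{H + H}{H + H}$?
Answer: $897163$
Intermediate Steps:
$h{\left(H \right)} = 1$ ($h{\left(H \right)} = \frac{2 H}{2 H} = 2 H \frac{1}{2 H} = 1$)
$Z = -377622$ ($Z = \left(-567\right) 666 = -377622$)
$\left(Z + K{\left(1150 \right)}\right) + \left(11 + h{\left(-1 \right)}\right)^{2} = \left(-377622 + \left(-21 + 1150\right)^{2}\right) + \left(11 + 1\right)^{2} = \left(-377622 + 1129^{2}\right) + 12^{2} = \left(-377622 + 1274641\right) + 144 = 897019 + 144 = 897163$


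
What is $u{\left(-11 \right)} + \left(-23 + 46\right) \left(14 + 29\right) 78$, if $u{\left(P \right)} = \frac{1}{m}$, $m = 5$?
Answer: $\frac{385711}{5} \approx 77142.0$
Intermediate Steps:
$u{\left(P \right)} = \frac{1}{5}$
$u{\left(-11 \right)} + \left(-23 + 46\right) \left(14 + 29\right) 78 = \frac{1}{5} + \left(-23 + 46\right) \left(14 + 29\right) 78 = \frac{1}{5} + 23 \cdot 43 \cdot 78 = \frac{1}{5} + 989 \cdot 78 = \frac{1}{5} + 77142 = \frac{385711}{5}$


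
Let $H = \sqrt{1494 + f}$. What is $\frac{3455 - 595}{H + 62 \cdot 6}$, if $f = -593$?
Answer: $\frac{1063920}{137483} - \frac{2860 \sqrt{901}}{137483} \approx 7.1141$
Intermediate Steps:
$H = \sqrt{901}$ ($H = \sqrt{1494 - 593} = \sqrt{901} \approx 30.017$)
$\frac{3455 - 595}{H + 62 \cdot 6} = \frac{3455 - 595}{\sqrt{901} + 62 \cdot 6} = \frac{2860}{\sqrt{901} + 372} = \frac{2860}{372 + \sqrt{901}}$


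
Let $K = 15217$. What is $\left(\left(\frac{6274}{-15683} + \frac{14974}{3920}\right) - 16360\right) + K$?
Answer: $- \frac{35029189659}{30738680} \approx -1139.6$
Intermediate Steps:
$\left(\left(\frac{6274}{-15683} + \frac{14974}{3920}\right) - 16360\right) + K = \left(\left(\frac{6274}{-15683} + \frac{14974}{3920}\right) - 16360\right) + 15217 = \left(\left(6274 \left(- \frac{1}{15683}\right) + 14974 \cdot \frac{1}{3920}\right) - 16360\right) + 15217 = \left(\left(- \frac{6274}{15683} + \frac{7487}{1960}\right) - 16360\right) + 15217 = \left(\frac{105121581}{30738680} - 16360\right) + 15217 = - \frac{502779683219}{30738680} + 15217 = - \frac{35029189659}{30738680}$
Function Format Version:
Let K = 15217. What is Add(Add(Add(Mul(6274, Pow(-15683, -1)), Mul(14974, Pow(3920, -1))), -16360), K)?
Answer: Rational(-35029189659, 30738680) ≈ -1139.6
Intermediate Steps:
Add(Add(Add(Mul(6274, Pow(-15683, -1)), Mul(14974, Pow(3920, -1))), -16360), K) = Add(Add(Add(Mul(6274, Pow(-15683, -1)), Mul(14974, Pow(3920, -1))), -16360), 15217) = Add(Add(Add(Mul(6274, Rational(-1, 15683)), Mul(14974, Rational(1, 3920))), -16360), 15217) = Add(Add(Add(Rational(-6274, 15683), Rational(7487, 1960)), -16360), 15217) = Add(Add(Rational(105121581, 30738680), -16360), 15217) = Add(Rational(-502779683219, 30738680), 15217) = Rational(-35029189659, 30738680)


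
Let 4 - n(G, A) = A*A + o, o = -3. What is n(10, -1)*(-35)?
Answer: -210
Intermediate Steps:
n(G, A) = 7 - A² (n(G, A) = 4 - (A*A - 3) = 4 - (A² - 3) = 4 - (-3 + A²) = 4 + (3 - A²) = 7 - A²)
n(10, -1)*(-35) = (7 - 1*(-1)²)*(-35) = (7 - 1*1)*(-35) = (7 - 1)*(-35) = 6*(-35) = -210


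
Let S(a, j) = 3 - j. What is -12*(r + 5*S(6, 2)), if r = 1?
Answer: -72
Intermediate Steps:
-12*(r + 5*S(6, 2)) = -12*(1 + 5*(3 - 1*2)) = -12*(1 + 5*(3 - 2)) = -12*(1 + 5*1) = -12*(1 + 5) = -12*6 = -72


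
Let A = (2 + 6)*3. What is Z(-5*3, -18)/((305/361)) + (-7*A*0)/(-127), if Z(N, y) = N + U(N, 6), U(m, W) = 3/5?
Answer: -25992/1525 ≈ -17.044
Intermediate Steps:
U(m, W) = ⅗ (U(m, W) = 3*(⅕) = ⅗)
A = 24 (A = 8*3 = 24)
Z(N, y) = ⅗ + N (Z(N, y) = N + ⅗ = ⅗ + N)
Z(-5*3, -18)/((305/361)) + (-7*A*0)/(-127) = (⅗ - 5*3)/((305/361)) + (-7*24*0)/(-127) = (⅗ - 15)/((305*(1/361))) - 168*0*(-1/127) = -72/(5*305/361) + 0*(-1/127) = -72/5*361/305 + 0 = -25992/1525 + 0 = -25992/1525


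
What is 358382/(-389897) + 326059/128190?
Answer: 81188437343/49980896430 ≈ 1.6244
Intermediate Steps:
358382/(-389897) + 326059/128190 = 358382*(-1/389897) + 326059*(1/128190) = -358382/389897 + 326059/128190 = 81188437343/49980896430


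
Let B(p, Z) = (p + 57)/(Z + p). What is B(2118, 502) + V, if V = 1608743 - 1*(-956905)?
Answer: 1344399987/524 ≈ 2.5656e+6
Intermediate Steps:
B(p, Z) = (57 + p)/(Z + p)
V = 2565648 (V = 1608743 + 956905 = 2565648)
B(2118, 502) + V = (57 + 2118)/(502 + 2118) + 2565648 = 2175/2620 + 2565648 = (1/2620)*2175 + 2565648 = 435/524 + 2565648 = 1344399987/524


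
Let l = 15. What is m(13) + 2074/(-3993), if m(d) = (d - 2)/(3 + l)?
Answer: 2197/23958 ≈ 0.091702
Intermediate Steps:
m(d) = -⅑ + d/18 (m(d) = (d - 2)/(3 + 15) = (-2 + d)/18 = (-2 + d)*(1/18) = -⅑ + d/18)
m(13) + 2074/(-3993) = (-⅑ + (1/18)*13) + 2074/(-3993) = (-⅑ + 13/18) + 2074*(-1/3993) = 11/18 - 2074/3993 = 2197/23958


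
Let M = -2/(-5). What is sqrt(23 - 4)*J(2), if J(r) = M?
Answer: 2*sqrt(19)/5 ≈ 1.7436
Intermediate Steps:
M = 2/5 (M = -2*(-1/5) = 2/5 ≈ 0.40000)
J(r) = 2/5
sqrt(23 - 4)*J(2) = sqrt(23 - 4)*(2/5) = sqrt(19)*(2/5) = 2*sqrt(19)/5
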